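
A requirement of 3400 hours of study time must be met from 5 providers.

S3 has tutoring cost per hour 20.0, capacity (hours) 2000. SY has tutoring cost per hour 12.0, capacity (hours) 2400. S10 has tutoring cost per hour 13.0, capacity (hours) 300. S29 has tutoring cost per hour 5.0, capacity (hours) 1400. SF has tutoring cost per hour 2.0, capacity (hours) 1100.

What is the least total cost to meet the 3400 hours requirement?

Cheapest first:
SF at 2.0: take all 1100 hours — 2300 still needed.
S29 (5.0): use full 1400 — 900 hours to go.
SY at 12.0: take 900 of its 2400 — requirement met.
S10, S3: unused.
Cost = 1100×2.0 + 1400×5.0 + 900×12.0 = 20000.

20000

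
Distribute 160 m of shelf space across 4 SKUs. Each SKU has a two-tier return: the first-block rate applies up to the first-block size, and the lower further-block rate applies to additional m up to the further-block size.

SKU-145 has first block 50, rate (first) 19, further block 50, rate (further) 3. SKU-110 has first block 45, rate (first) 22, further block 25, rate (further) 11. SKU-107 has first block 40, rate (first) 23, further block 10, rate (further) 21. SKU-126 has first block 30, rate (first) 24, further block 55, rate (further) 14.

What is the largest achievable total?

Order all 8 blocks by rate: SKU-126/first 24 > SKU-107/first 23 > SKU-110/first 22 > SKU-107/second 21 > SKU-145/first 19 > SKU-126/second 14 > SKU-110/second 11 > SKU-145/second 3.
SKU-126/first (24): +30 → 130 left.
Fill SKU-107 first block (40 at 23) → 90 left.
SKU-110/first (22): +45 → 45 left.
SKU-107/second (21): +10 → 35 left.
35 remain; put them into SKU-145 first at 19.
Total = 24×30 + 23×40 + 22×45 + 21×10 + 19×35 = 3505.

3505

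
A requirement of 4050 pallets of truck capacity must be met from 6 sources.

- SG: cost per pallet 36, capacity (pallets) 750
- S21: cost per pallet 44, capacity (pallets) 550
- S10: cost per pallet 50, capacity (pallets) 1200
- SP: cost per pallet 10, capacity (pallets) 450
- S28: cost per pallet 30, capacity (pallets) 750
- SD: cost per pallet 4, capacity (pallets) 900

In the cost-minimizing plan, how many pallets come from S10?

650

Use sources in increasing cost order.
SD at 4: take all 900 pallets → 3150 still needed.
SP (10): use full 450 → 2700 pallets to go.
Take 750 from S28 at 30 → need 1950 more.
SG at 36: take all 750 pallets → 1200 still needed.
S21 at 44: take all 550 pallets → 650 still needed.
S10 at 50: take 650 of its 1200 → requirement met.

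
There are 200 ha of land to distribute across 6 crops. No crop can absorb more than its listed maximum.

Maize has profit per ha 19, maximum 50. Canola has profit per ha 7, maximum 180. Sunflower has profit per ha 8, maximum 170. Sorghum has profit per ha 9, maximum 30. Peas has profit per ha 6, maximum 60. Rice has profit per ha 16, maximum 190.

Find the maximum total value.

Highest profit per ha first: Maize 19 > Rice 16 > Sorghum 9 > Sunflower 8 > Canola 7 > Peas 6.
Give Maize 50 to hit its cap of 50 — 150 left.
Rice has room for 190 but only 150 remain, so it gets 150.
Total = 19×50 + 16×150 = 3350.

3350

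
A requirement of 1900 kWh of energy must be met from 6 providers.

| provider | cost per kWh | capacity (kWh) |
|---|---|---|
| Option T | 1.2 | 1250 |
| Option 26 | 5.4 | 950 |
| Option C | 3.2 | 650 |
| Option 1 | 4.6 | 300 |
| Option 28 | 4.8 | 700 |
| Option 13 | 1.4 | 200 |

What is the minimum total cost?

3220

Use providers in increasing cost order.
Take 1250 from Option T at 1.2 → need 650 more.
Option 13 (1.4): use full 200 → 450 kWh to go.
Option C (3.2): take the remaining 450 → done.
Option 1, Option 28, Option 26: unused.
Cost = 1250×1.2 + 200×1.4 + 450×3.2 = 3220.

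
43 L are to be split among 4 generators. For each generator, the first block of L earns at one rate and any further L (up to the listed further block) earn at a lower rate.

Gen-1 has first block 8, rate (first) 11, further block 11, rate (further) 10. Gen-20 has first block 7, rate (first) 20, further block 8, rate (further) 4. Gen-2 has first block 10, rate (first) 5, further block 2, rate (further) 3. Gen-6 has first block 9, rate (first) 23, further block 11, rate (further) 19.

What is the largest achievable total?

Order all 8 blocks by rate: Gen-6/T1 23 > Gen-20/T1 20 > Gen-6/T2 19 > Gen-1/T1 11 > Gen-1/T2 10 > Gen-2/T1 5 > Gen-20/T2 4 > Gen-2/T2 3.
Gen-6 T1 at 23: fill all 9 — 34 left.
Gen-20/T1 (20): +7 — 27 left.
Gen-6 T2 at 19: fill all 11 — 16 left.
Gen-1/T1 (11): +8 — 8 left.
Gen-1 T2 at 10: only 8 left, fill 8.
Total = 23×9 + 20×7 + 19×11 + 11×8 + 10×8 = 724.

724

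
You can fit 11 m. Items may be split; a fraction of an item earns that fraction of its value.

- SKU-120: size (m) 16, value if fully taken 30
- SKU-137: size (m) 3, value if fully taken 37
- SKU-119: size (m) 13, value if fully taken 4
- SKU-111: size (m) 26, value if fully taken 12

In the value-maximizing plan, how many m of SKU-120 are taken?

8

Sort by value density: SKU-137 37/3≈12.3, SKU-120 30/16≈1.88, SKU-111 12/26≈0.462, SKU-119 4/13≈0.308.
All 3 m of SKU-137 fit (value 37) → 8 remain.
Only 8 m remain; take 8/16 of SKU-120 for value 30×8/16 = 15.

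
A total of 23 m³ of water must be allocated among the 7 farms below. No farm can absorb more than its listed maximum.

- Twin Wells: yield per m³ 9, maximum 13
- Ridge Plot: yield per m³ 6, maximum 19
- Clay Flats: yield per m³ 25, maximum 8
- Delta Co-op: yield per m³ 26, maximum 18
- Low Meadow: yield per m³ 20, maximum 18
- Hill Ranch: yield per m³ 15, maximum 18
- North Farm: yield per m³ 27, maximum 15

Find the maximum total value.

Order the farms by yield per m³: North Farm 27 > Delta Co-op 26 > Clay Flats 25 > Low Meadow 20 > Hill Ranch 15 > Twin Wells 9 > Ridge Plot 6.
North Farm takes 15 to reach its cap of 15 ; 8 left.
Only 8 left; Delta Co-op takes them to reach 8.
Total = 26×8 + 27×15 = 613.

613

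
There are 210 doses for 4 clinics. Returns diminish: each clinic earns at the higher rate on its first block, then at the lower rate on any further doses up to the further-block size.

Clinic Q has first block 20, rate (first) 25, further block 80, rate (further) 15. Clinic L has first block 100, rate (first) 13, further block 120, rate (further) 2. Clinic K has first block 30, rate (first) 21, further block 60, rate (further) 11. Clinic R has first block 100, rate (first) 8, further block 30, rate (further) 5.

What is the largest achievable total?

Rank every tier by rate: Clinic Q/tier1 25 > Clinic K/tier1 21 > Clinic Q/tier2 15 > Clinic L/tier1 13 > Clinic K/tier2 11 > Clinic R/tier1 8 > Clinic R/tier2 5 > Clinic L/tier2 2.
Clinic Q tier1 at 25: fill all 20 — 190 left.
Clinic K/tier1 (21): +30 — 160 left.
Fill Clinic Q tier2 block (80 at 15) — 80 left.
80 remain; put them into Clinic L tier1 at 13.
Total = 25×20 + 21×30 + 15×80 + 13×80 = 3370.

3370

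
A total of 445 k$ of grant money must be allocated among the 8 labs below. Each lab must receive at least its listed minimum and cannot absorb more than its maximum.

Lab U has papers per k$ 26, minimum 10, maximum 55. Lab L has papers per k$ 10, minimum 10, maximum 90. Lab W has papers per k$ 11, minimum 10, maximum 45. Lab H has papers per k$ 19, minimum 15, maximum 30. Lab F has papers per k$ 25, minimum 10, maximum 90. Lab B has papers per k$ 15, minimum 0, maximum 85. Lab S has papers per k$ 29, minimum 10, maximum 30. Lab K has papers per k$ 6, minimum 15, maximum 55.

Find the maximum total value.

Meeting every minimum uses 10+10+10+15+10+0+10+15 = 80 k$, leaving 365.
Highest papers per k$ first: Lab S 29 > Lab U 26 > Lab F 25 > Lab H 19 > Lab B 15 > Lab W 11 > Lab L 10 > Lab K 6.
Lab S takes 20 more to reach its cap of 30 → 345 left.
Lab U takes 45 more to reach its cap of 55 → 300 left.
Give Lab F 80 more to hit its cap of 90 → 220 left.
Give Lab H 15 more to hit its cap of 30 → 205 left.
Lab B takes 85 more to reach its cap of 85 → 120 left.
Give Lab W 35 more to hit its cap of 45 → 85 left.
Give Lab L 80 more to hit its cap of 90 → 5 left.
Lab K: +5 (room for 40) → 20. Pool exhausted.
Total = 26×55 + 10×90 + 11×45 + 19×30 + 25×90 + 15×85 + 29×30 + 6×20 = 7910.

7910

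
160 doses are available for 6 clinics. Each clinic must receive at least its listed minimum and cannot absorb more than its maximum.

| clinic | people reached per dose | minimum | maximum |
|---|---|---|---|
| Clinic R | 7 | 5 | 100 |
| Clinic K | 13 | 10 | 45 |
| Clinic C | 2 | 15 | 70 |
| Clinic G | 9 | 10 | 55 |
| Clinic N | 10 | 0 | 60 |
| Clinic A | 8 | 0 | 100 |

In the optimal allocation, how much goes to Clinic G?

Meeting every minimum uses 5+10+15+10+0+0 = 40 doses, leaving 120.
Order the clinics by people reached per dose: Clinic K 13 > Clinic N 10 > Clinic G 9 > Clinic A 8 > Clinic R 7 > Clinic C 2.
Clinic K takes 35 more to reach its cap of 45 — 85 left.
Clinic N: +60 to 60 (cap) — 25 left.
Clinic G has room for 45 more but only 25 remain, so it gets 35.

35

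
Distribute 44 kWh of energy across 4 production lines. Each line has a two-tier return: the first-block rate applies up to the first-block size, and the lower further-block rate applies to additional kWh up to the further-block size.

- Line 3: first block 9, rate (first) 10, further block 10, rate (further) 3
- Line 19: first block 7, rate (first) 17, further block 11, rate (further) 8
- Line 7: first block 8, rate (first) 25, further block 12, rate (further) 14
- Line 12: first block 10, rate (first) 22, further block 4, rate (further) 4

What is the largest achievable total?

Treat each block as its own option and order by rate: Line 7/first 25 > Line 12/first 22 > Line 19/first 17 > Line 7/second 14 > Line 3/first 10 > Line 19/second 8 > Line 12/second 4 > Line 3/second 3.
Line 7 first at 25: fill all 8 ; 36 left.
Fill Line 12 first block (10 at 22) ; 26 left.
Fill Line 19 first block (7 at 17) ; 19 left.
Fill Line 7 second block (12 at 14) ; 7 left.
Line 3 first at 10: only 7 left, fill 7.
Total = 25×8 + 22×10 + 17×7 + 14×12 + 10×7 = 777.

777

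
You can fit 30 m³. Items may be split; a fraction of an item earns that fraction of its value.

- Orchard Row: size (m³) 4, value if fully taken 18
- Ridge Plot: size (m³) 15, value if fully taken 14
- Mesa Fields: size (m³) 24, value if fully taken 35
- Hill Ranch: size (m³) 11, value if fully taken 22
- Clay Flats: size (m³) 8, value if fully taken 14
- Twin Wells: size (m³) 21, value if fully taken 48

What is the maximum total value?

76

Best value per unit of size first: Orchard Row 18/4≈4.5, Twin Wells 48/21≈2.29, Hill Ranch 22/11≈2, Clay Flats 14/8≈1.75, Mesa Fields 35/24≈1.46, Ridge Plot 14/15≈0.933.
All 4 m³ of Orchard Row fit (value 18) — 26 remain.
Twin Wells: take in full, 21 m³ for value 48 — 5 left.
Only 5 m³ remain; take 5/11 of Hill Ranch for value 22×5/11 = 10.
Total value = 76.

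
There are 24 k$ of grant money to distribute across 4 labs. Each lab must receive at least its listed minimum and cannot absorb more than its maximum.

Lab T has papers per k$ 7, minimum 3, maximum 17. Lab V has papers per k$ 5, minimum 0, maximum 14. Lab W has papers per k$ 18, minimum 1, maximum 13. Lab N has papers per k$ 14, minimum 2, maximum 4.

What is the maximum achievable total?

339

Meeting every minimum uses 3+0+1+2 = 6 k$, leaving 18.
Highest papers per k$ first: Lab W 18 > Lab N 14 > Lab T 7 > Lab V 5.
Give Lab W 12 more to hit its cap of 13 → 6 left.
Lab N takes 2 more to reach its cap of 4 → 4 left.
Only 4 left; Lab T takes them to reach 7.
Total = 7×7 + 18×13 + 14×4 = 339.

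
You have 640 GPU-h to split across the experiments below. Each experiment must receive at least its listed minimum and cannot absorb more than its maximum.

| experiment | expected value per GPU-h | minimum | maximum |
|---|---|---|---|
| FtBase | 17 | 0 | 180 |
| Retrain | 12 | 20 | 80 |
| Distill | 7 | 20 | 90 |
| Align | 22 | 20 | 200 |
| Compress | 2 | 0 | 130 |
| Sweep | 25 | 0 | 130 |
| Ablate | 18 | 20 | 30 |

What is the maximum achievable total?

Meeting every minimum uses 0+20+20+20+0+0+20 = 80 GPU-h, leaving 560.
Order the experiments by expected value per GPU-h: Sweep 25 > Align 22 > Ablate 18 > FtBase 17 > Retrain 12 > Distill 7 > Compress 2.
Sweep takes 130 more to reach its cap of 130 → 430 left.
Give Align 180 more to hit its cap of 200 → 250 left.
Ablate: +10 to 30 (cap) → 240 left.
FtBase: +180 to 180 (cap) → 60 left.
Give Retrain 60 more to hit its cap of 80 → 0 left.
Total = 17×180 + 12×80 + 7×20 + 22×200 + 25×130 + 18×30 = 12350.

12350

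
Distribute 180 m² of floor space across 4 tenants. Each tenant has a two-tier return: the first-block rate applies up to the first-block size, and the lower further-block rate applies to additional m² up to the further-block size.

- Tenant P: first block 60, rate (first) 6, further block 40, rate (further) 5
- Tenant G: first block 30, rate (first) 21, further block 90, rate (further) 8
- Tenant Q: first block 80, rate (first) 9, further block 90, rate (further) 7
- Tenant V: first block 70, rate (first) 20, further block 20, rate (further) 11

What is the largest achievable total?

2790

Treat each block as its own option and order by rate: Tenant G/first 21 > Tenant V/first 20 > Tenant V/second 11 > Tenant Q/first 9 > Tenant G/second 8 > Tenant Q/second 7 > Tenant P/first 6 > Tenant P/second 5.
Tenant G/first (21): +30 — 150 left.
Tenant V/first (20): +70 — 80 left.
Tenant V/second (11): +20 — 60 left.
Tenant Q first at 9: only 60 left, fill 60.
Total = 21×30 + 20×70 + 11×20 + 9×60 = 2790.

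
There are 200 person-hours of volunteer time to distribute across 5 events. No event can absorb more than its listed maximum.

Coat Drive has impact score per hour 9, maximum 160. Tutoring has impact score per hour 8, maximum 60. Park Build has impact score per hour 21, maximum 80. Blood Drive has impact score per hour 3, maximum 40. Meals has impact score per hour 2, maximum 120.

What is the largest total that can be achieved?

2760

Rank by impact score per hour: Park Build 21 > Coat Drive 9 > Tutoring 8 > Blood Drive 3 > Meals 2.
Park Build: +80 to 80 (cap) → 120 left.
Only 120 left; Coat Drive takes them to reach 120.
Total = 9×120 + 21×80 = 2760.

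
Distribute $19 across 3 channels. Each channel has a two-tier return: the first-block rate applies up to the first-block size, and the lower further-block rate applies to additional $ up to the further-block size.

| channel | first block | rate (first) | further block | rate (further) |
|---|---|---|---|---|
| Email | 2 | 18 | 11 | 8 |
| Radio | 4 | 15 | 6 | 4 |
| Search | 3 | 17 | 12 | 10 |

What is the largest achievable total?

247

Order all 6 blocks by rate: Email/T1 18 > Search/T1 17 > Radio/T1 15 > Search/T2 10 > Email/T2 8 > Radio/T2 4.
Fill Email T1 block (2 at 18) — 17 left.
Fill Search T1 block (3 at 17) — 14 left.
Radio/T1 (15): +4 — 10 left.
Search/T2: +10 of 12 at 10; pool empty.
Total = 18×2 + 17×3 + 15×4 + 10×10 = 247.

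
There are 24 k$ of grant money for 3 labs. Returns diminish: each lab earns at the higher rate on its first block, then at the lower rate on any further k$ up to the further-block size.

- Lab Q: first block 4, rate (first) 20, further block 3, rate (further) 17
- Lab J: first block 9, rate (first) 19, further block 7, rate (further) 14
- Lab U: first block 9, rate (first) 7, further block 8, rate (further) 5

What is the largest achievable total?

Rank every tier by rate: Lab Q/T1 20 > Lab J/T1 19 > Lab Q/T2 17 > Lab J/T2 14 > Lab U/T1 7 > Lab U/T2 5.
Lab Q T1 at 20: fill all 4 — 20 left.
Lab J T1 at 19: fill all 9 — 11 left.
Fill Lab Q T2 block (3 at 17) — 8 left.
Lab J T2 at 14: fill all 7 — 1 left.
1 remain; put them into Lab U T1 at 7.
Total = 20×4 + 19×9 + 17×3 + 14×7 + 7×1 = 407.

407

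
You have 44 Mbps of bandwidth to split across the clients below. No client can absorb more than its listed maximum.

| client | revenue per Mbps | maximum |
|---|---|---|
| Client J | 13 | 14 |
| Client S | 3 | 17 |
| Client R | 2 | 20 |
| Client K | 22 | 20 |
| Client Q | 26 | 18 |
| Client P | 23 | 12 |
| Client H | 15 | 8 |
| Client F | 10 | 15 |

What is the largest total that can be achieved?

Highest revenue per Mbps first: Client Q 26 > Client P 23 > Client K 22 > Client H 15 > Client J 13 > Client F 10 > Client S 3 > Client R 2.
Client Q takes 18 to reach its cap of 18 ; 26 left.
Client P takes 12 to reach its cap of 12 ; 14 left.
Client K: +14 (room for 20) → 14. Pool exhausted.
Total = 22×14 + 26×18 + 23×12 = 1052.

1052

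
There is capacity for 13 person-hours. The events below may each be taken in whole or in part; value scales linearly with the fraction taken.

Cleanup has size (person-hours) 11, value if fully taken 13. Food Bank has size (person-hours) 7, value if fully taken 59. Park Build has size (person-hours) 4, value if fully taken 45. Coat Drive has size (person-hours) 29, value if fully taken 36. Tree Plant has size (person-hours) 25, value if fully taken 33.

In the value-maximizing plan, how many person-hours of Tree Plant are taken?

Sort by value density: Park Build 45/4≈11.2, Food Bank 59/7≈8.43, Tree Plant 33/25≈1.32, Coat Drive 36/29≈1.24, Cleanup 13/11≈1.18.
All 4 person-hours of Park Build fit (value 45) — 9 remain.
Food Bank: take in full, 7 person-hours for value 59 — 2 left.
Only 2 person-hours remain; take 2/25 of Tree Plant for value 33×2/25 = 2.64.

2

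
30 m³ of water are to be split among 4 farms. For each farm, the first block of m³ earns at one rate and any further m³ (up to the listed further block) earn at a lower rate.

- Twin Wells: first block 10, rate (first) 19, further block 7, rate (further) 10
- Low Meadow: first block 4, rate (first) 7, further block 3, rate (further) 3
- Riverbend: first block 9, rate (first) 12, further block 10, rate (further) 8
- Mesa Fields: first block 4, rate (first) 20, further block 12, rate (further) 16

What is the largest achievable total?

510

Rank every tier by rate: Mesa Fields/T1 20 > Twin Wells/T1 19 > Mesa Fields/T2 16 > Riverbend/T1 12 > Twin Wells/T2 10 > Riverbend/T2 8 > Low Meadow/T1 7 > Low Meadow/T2 3.
Mesa Fields T1 at 20: fill all 4 ; 26 left.
Twin Wells/T1 (19): +10 ; 16 left.
Mesa Fields/T2 (16): +12 ; 4 left.
4 remain; put them into Riverbend T1 at 12.
Total = 20×4 + 19×10 + 16×12 + 12×4 = 510.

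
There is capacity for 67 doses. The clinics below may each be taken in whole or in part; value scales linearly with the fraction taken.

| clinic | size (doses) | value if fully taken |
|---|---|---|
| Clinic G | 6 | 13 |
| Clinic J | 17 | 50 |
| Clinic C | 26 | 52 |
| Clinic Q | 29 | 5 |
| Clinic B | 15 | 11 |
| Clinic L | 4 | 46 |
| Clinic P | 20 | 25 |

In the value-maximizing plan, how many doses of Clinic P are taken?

14

Sort by value density: Clinic L 46/4≈11.5, Clinic J 50/17≈2.94, Clinic G 13/6≈2.17, Clinic C 52/26≈2, Clinic P 25/20≈1.25, Clinic B 11/15≈0.733, Clinic Q 5/29≈0.172.
All 4 doses of Clinic L fit (value 46) ; 63 remain.
All 17 doses of Clinic J fit (value 50) ; 46 remain.
Clinic G: take in full, 6 doses for value 13 ; 40 left.
Take all of Clinic C (26 doses, value 52) ; 14 doses left.
Fill the last 14 doses with part of Clinic P: 14/20 of it earns 17.5.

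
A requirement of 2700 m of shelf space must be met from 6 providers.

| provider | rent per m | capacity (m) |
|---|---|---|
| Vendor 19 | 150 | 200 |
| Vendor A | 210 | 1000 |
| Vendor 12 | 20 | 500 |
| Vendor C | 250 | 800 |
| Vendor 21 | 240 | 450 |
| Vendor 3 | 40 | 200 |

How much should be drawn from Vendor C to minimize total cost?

Fill from the cheapest provider first.
Take 500 from Vendor 12 at 20 → need 2200 more.
Vendor 3 at 40: take all 200 m → 2000 still needed.
Vendor 19 (150): use full 200 → 1800 m to go.
Vendor A (210): use full 1000 → 800 m to go.
Take 450 from Vendor 21 at 240 → need 350 more.
Take 350 from Vendor C at 250 to finish.

350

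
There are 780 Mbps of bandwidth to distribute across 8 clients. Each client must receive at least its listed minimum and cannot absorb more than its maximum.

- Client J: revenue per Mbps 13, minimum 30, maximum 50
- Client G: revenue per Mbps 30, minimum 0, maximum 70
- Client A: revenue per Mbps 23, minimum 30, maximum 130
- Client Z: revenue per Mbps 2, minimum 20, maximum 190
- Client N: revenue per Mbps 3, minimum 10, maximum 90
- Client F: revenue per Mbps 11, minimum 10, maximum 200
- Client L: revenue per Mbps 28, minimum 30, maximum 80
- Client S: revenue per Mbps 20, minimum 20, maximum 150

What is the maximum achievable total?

13460

Meeting every minimum uses 30+0+30+20+10+10+30+20 = 150 Mbps, leaving 630.
Order the clients by revenue per Mbps: Client G 30 > Client L 28 > Client A 23 > Client S 20 > Client J 13 > Client F 11 > Client N 3 > Client Z 2.
Give Client G 70 more to hit its cap of 70 → 560 left.
Give Client L 50 more to hit its cap of 80 → 510 left.
Client A: +100 to 130 (cap) → 410 left.
Client S: +130 to 150 (cap) → 280 left.
Client J takes 20 more to reach its cap of 50 → 260 left.
Client F: +190 to 200 (cap) → 70 left.
Only 70 left; Client N takes them to reach 80.
Total = 13×50 + 30×70 + 23×130 + 2×20 + 3×80 + 11×200 + 28×80 + 20×150 = 13460.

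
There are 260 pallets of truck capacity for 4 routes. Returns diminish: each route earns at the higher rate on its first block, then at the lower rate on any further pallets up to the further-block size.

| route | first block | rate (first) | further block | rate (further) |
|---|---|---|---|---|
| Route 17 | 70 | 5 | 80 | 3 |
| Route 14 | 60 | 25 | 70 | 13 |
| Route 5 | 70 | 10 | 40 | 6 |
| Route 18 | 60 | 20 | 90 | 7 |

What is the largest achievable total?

Treat each block as its own option and order by rate: Route 14/T1 25 > Route 18/T1 20 > Route 14/T2 13 > Route 5/T1 10 > Route 18/T2 7 > Route 5/T2 6 > Route 17/T1 5 > Route 17/T2 3.
Route 14/T1 (25): +60 ; 200 left.
Fill Route 18 T1 block (60 at 20) ; 140 left.
Route 14 T2 at 13: fill all 70 ; 70 left.
Fill Route 5 T1 block (70 at 10) ; 0 left.
Total = 25×60 + 20×60 + 13×70 + 10×70 = 4310.

4310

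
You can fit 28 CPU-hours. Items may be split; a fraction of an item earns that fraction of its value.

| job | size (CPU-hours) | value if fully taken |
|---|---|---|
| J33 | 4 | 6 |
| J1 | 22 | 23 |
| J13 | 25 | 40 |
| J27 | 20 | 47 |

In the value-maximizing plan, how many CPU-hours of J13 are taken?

Best value per unit of size first: J27 47/20≈2.35, J13 40/25≈1.6, J33 6/4≈1.5, J1 23/22≈1.05.
J27: take in full, 20 CPU-hours for value 47 ; 8 left.
Fill the last 8 CPU-hours with part of J13: 8/25 of it earns 12.8.

8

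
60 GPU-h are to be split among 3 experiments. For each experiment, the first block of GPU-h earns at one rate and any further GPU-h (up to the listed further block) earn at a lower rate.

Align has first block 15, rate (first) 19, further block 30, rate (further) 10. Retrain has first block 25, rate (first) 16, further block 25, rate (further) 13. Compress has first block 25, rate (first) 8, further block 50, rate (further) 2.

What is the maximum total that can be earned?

945

Treat each block as its own option and order by rate: Align/tier1 19 > Retrain/tier1 16 > Retrain/tier2 13 > Align/tier2 10 > Compress/tier1 8 > Compress/tier2 2.
Fill Align tier1 block (15 at 19) ; 45 left.
Retrain/tier1 (16): +25 ; 20 left.
Retrain tier2 at 13: only 20 left, fill 20.
Total = 19×15 + 16×25 + 13×20 = 945.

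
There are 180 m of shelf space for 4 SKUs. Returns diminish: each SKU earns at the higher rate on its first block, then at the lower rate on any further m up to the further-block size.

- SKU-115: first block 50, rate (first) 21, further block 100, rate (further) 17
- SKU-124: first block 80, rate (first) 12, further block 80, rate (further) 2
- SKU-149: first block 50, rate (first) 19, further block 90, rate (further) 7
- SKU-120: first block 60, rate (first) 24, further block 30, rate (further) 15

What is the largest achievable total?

3780

Treat each block as its own option and order by rate: SKU-120/tier1 24 > SKU-115/tier1 21 > SKU-149/tier1 19 > SKU-115/tier2 17 > SKU-120/tier2 15 > SKU-124/tier1 12 > SKU-149/tier2 7 > SKU-124/tier2 2.
SKU-120/tier1 (24): +60 → 120 left.
SKU-115 tier1 at 21: fill all 50 → 70 left.
SKU-149/tier1 (19): +50 → 20 left.
20 remain; put them into SKU-115 tier2 at 17.
Total = 24×60 + 21×50 + 19×50 + 17×20 = 3780.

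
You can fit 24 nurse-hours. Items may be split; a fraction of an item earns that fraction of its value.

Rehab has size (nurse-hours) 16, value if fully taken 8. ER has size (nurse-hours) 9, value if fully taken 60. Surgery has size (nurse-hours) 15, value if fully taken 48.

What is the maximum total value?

108

Rank by value-to-size ratio: ER 60/9≈6.67, Surgery 48/15≈3.2, Rehab 8/16≈0.5.
All 9 nurse-hours of ER fit (value 60) ; 15 remain.
Surgery: take in full, 15 nurse-hours for value 48 ; 0 left.
Total value = 108.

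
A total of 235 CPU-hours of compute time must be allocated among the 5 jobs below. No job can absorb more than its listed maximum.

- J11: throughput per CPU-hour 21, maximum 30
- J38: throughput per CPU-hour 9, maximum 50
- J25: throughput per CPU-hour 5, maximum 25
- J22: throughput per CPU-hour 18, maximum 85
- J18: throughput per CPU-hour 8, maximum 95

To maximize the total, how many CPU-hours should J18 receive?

Highest throughput per CPU-hour first: J11 21 > J22 18 > J38 9 > J18 8 > J25 5.
J11 takes 30 to reach its cap of 30 → 205 left.
J22 takes 85 to reach its cap of 85 → 120 left.
Give J38 50 to hit its cap of 50 → 70 left.
J18 has room for 95 but only 70 remain, so it gets 70.

70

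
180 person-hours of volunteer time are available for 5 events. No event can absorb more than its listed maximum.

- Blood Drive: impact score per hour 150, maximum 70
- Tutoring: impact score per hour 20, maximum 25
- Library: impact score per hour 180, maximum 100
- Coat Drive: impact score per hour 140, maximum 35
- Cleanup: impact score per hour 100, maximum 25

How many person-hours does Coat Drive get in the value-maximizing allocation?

Rank by impact score per hour: Library 180 > Blood Drive 150 > Coat Drive 140 > Cleanup 100 > Tutoring 20.
Library takes 100 to reach its cap of 100 → 80 left.
Blood Drive: +70 to 70 (cap) → 10 left.
Only 10 left; Coat Drive takes them to reach 10.

10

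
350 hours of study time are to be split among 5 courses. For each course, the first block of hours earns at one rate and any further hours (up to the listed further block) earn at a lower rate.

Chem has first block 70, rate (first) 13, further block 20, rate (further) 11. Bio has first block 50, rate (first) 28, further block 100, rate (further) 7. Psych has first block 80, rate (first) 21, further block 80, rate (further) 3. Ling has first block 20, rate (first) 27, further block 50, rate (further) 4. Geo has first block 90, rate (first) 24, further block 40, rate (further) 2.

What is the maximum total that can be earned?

7050

Rank every tier by rate: Bio/tier1 28 > Ling/tier1 27 > Geo/tier1 24 > Psych/tier1 21 > Chem/tier1 13 > Chem/tier2 11 > Bio/tier2 7 > Ling/tier2 4 > Psych/tier2 3 > Geo/tier2 2.
Fill Bio tier1 block (50 at 28) → 300 left.
Fill Ling tier1 block (20 at 27) → 280 left.
Fill Geo tier1 block (90 at 24) → 190 left.
Psych/tier1 (21): +80 → 110 left.
Chem tier1 at 13: fill all 70 → 40 left.
Chem/tier2 (11): +20 → 20 left.
Bio tier2 at 7: only 20 left, fill 20.
Total = 28×50 + 27×20 + 24×90 + 21×80 + 13×70 + 11×20 + 7×20 = 7050.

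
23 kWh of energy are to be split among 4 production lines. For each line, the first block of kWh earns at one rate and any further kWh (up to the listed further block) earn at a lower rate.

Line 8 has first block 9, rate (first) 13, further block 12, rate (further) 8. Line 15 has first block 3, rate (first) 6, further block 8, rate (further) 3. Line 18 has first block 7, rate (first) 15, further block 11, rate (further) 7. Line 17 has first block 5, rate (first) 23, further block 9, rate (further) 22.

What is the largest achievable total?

444

Treat each block as its own option and order by rate: Line 17/tier1 23 > Line 17/tier2 22 > Line 18/tier1 15 > Line 8/tier1 13 > Line 8/tier2 8 > Line 18/tier2 7 > Line 15/tier1 6 > Line 15/tier2 3.
Line 17/tier1 (23): +5 ; 18 left.
Line 17 tier2 at 22: fill all 9 ; 9 left.
Fill Line 18 tier1 block (7 at 15) ; 2 left.
Line 8/tier1: +2 of 9 at 13; pool empty.
Total = 23×5 + 22×9 + 15×7 + 13×2 = 444.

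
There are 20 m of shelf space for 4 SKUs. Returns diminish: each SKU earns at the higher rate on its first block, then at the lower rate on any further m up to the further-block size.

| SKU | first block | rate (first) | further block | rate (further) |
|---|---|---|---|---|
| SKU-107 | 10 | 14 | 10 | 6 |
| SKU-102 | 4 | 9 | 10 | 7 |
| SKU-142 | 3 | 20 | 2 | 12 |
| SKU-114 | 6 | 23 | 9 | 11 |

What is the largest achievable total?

350

Rank every tier by rate: SKU-114/tier1 23 > SKU-142/tier1 20 > SKU-107/tier1 14 > SKU-142/tier2 12 > SKU-114/tier2 11 > SKU-102/tier1 9 > SKU-102/tier2 7 > SKU-107/tier2 6.
SKU-114 tier1 at 23: fill all 6 ; 14 left.
SKU-142 tier1 at 20: fill all 3 ; 11 left.
SKU-107 tier1 at 14: fill all 10 ; 1 left.
SKU-142 tier2 at 12: only 1 left, fill 1.
Total = 23×6 + 20×3 + 14×10 + 12×1 = 350.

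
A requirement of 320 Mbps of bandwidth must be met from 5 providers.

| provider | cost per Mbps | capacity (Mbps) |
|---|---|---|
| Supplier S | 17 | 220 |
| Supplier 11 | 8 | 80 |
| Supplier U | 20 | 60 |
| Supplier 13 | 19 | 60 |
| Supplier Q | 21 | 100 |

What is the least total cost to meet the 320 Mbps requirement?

Fill from the cheapest provider first.
Supplier 11 (8): use full 80 — 240 Mbps to go.
Supplier S (17): use full 220 — 20 Mbps to go.
Take 20 from Supplier 13 at 19 to finish.
Supplier U, Supplier Q: unused.
Cost = 80×8 + 220×17 + 20×19 = 4760.

4760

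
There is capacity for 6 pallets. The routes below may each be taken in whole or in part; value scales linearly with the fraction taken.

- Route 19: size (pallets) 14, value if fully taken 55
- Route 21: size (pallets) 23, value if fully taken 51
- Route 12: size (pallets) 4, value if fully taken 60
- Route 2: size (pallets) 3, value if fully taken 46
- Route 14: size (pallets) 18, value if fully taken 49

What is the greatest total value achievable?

91

Best value per unit of size first: Route 2 46/3≈15.3, Route 12 60/4≈15, Route 19 55/14≈3.93, Route 14 49/18≈2.72, Route 21 51/23≈2.22.
Route 2: take in full, 3 pallets for value 46 → 3 left.
Only 3 pallets remain; take 3/4 of Route 12 for value 60×3/4 = 45.
Total value = 91.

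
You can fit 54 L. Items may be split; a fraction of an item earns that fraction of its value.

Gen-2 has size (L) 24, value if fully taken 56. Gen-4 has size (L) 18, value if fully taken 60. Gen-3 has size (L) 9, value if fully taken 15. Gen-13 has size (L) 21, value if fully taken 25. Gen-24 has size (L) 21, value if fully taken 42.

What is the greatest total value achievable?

Rank by value-to-size ratio: Gen-4 60/18≈3.33, Gen-2 56/24≈2.33, Gen-24 42/21≈2, Gen-3 15/9≈1.67, Gen-13 25/21≈1.19.
Take all of Gen-4 (18 L, value 60) ; 36 L left.
Take all of Gen-2 (24 L, value 56) ; 12 L left.
12 L left: a 12/21 share of Gen-24 gives 42×12/21 = 24.
Total value = 140.

140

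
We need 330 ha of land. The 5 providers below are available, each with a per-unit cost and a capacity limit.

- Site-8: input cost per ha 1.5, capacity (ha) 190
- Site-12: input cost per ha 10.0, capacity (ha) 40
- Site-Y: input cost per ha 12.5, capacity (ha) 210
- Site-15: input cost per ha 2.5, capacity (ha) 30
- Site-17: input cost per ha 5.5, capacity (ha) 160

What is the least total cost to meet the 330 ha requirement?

965

Fill from the cheapest provider first.
Site-8 at 1.5: take all 190 ha — 140 still needed.
Site-15 (2.5): use full 30 — 110 ha to go.
Site-17 (5.5): take the remaining 110 — done.
Site-12, Site-Y: unused.
Cost = 190×1.5 + 30×2.5 + 110×5.5 = 965.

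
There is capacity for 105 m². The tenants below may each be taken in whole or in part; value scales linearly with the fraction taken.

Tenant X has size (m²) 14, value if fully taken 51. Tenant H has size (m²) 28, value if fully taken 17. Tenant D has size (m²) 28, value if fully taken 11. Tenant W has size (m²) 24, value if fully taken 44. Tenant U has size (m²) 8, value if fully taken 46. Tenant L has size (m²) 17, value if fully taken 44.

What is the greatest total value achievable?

Best value per unit of size first: Tenant U 46/8≈5.75, Tenant X 51/14≈3.64, Tenant L 44/17≈2.59, Tenant W 44/24≈1.83, Tenant H 17/28≈0.607, Tenant D 11/28≈0.393.
Take all of Tenant U (8 m², value 46) ; 97 m² left.
All 14 m² of Tenant X fit (value 51) ; 83 remain.
Tenant L: take in full, 17 m² for value 44 ; 66 left.
All 24 m² of Tenant W fit (value 44) ; 42 remain.
Tenant H: take in full, 28 m² for value 17 ; 14 left.
Fill the last 14 m² with part of Tenant D: 14/28 of it earns 5.5.
Total value = 207.5.

207.5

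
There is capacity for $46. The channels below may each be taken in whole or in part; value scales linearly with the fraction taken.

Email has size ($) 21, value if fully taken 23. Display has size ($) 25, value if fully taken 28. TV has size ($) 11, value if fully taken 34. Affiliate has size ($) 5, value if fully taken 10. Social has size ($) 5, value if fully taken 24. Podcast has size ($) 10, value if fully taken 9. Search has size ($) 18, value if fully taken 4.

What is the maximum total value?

Rank by value-to-size ratio: Social 24/5≈4.8, TV 34/11≈3.09, Affiliate 10/5≈2, Display 28/25≈1.12, Email 23/21≈1.1, Podcast 9/10≈0.9, Search 4/18≈0.222.
All 5 $ of Social fit (value 24) ; 41 remain.
TV: take in full, 11 $ for value 34 ; 30 left.
Affiliate: take in full, 5 $ for value 10 ; 25 left.
Display: take in full, 25 $ for value 28 ; 0 left.
Total value = 96.

96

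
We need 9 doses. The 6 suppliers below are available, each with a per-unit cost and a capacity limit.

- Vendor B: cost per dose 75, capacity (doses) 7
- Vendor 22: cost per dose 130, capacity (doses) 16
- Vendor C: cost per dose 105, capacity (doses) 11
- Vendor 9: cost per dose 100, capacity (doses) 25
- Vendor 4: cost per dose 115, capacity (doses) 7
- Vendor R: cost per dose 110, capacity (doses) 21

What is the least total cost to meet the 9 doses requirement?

Use suppliers in increasing cost order.
Vendor B at 75: take all 7 doses ; 2 still needed.
Vendor 9 at 100: take 2 of its 25 ; requirement met.
Vendor C, Vendor R, Vendor 4, Vendor 22: unused.
Cost = 7×75 + 2×100 = 725.

725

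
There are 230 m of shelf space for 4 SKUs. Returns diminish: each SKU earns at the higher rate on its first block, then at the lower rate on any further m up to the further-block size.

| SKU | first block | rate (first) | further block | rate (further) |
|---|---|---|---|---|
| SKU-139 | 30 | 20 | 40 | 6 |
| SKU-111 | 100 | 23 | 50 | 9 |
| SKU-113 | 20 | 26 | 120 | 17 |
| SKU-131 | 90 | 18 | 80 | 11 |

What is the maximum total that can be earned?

4860

Rank every tier by rate: SKU-113/tier1 26 > SKU-111/tier1 23 > SKU-139/tier1 20 > SKU-131/tier1 18 > SKU-113/tier2 17 > SKU-131/tier2 11 > SKU-111/tier2 9 > SKU-139/tier2 6.
SKU-113 tier1 at 26: fill all 20 → 210 left.
SKU-111 tier1 at 23: fill all 100 → 110 left.
SKU-139 tier1 at 20: fill all 30 → 80 left.
SKU-131 tier1 at 18: only 80 left, fill 80.
Total = 26×20 + 23×100 + 20×30 + 18×80 = 4860.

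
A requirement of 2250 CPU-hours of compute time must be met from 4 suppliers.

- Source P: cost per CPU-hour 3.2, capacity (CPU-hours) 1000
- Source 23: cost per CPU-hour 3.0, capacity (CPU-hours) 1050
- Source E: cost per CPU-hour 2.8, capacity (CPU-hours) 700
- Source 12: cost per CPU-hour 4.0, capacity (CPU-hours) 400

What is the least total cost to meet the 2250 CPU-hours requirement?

6710

Use suppliers in increasing cost order.
Source E at 2.8: take all 700 CPU-hours ; 1550 still needed.
Source 23 at 3.0: take all 1050 CPU-hours ; 500 still needed.
Take 500 from Source P at 3.2 to finish.
Source 12: unused.
Cost = 700×2.8 + 1050×3.0 + 500×3.2 = 6710.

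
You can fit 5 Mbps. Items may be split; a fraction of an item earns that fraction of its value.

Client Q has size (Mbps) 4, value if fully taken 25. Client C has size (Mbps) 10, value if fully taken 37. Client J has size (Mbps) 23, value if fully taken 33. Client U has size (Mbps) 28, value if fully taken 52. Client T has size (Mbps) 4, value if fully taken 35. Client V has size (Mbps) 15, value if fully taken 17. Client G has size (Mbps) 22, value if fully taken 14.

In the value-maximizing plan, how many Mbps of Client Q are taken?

Rank by value-to-size ratio: Client T 35/4≈8.75, Client Q 25/4≈6.25, Client C 37/10≈3.7, Client U 52/28≈1.86, Client J 33/23≈1.43, Client V 17/15≈1.13, Client G 14/22≈0.636.
Client T: take in full, 4 Mbps for value 35 → 1 left.
Fill the last 1 Mbps with part of Client Q: 1/4 of it earns 6.25.

1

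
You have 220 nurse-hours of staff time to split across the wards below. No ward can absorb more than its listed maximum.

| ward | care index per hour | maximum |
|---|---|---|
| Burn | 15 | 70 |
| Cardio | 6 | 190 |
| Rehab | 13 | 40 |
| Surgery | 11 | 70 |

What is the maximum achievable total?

2580

Rank by care index per hour: Burn 15 > Rehab 13 > Surgery 11 > Cardio 6.
Burn takes 70 to reach its cap of 70 ; 150 left.
Give Rehab 40 to hit its cap of 40 ; 110 left.
Surgery: +70 to 70 (cap) ; 40 left.
Cardio: +40 (room for 190) → 40. Pool exhausted.
Total = 15×70 + 6×40 + 13×40 + 11×70 = 2580.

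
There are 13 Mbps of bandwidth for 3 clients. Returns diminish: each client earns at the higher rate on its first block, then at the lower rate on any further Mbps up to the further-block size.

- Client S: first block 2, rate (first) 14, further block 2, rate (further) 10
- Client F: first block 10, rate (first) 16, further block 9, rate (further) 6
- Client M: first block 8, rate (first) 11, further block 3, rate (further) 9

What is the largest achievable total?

Treat each block as its own option and order by rate: Client F/tier1 16 > Client S/tier1 14 > Client M/tier1 11 > Client S/tier2 10 > Client M/tier2 9 > Client F/tier2 6.
Client F tier1 at 16: fill all 10 ; 3 left.
Client S/tier1 (14): +2 ; 1 left.
Client M/tier1: +1 of 8 at 11; pool empty.
Total = 16×10 + 14×2 + 11×1 = 199.

199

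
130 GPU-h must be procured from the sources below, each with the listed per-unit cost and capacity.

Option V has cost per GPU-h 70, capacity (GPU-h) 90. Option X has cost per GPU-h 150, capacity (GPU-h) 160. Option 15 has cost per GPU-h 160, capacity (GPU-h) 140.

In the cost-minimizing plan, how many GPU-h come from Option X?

Fill from the cheapest source first.
Take 90 from Option V at 70 — need 40 more.
Option X (150): take the remaining 40 — done.
Option 15: unused.

40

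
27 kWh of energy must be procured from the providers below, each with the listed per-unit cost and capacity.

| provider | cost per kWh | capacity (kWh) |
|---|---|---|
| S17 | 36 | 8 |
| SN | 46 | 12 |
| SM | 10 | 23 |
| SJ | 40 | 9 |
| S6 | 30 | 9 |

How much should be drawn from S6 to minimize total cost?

Use providers in increasing cost order.
Take 23 from SM at 10 — need 4 more.
Take 4 from S6 at 30 to finish.
S17, SJ, SN: unused.

4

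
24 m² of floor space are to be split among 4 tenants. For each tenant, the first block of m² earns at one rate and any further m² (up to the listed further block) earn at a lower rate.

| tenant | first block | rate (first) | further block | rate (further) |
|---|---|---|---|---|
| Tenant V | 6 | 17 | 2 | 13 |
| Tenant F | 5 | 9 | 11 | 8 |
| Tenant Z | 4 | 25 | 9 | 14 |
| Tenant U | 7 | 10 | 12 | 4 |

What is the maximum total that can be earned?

384

Order all 8 blocks by rate: Tenant Z/first 25 > Tenant V/first 17 > Tenant Z/second 14 > Tenant V/second 13 > Tenant U/first 10 > Tenant F/first 9 > Tenant F/second 8 > Tenant U/second 4.
Tenant Z first at 25: fill all 4 → 20 left.
Fill Tenant V first block (6 at 17) → 14 left.
Tenant Z second at 14: fill all 9 → 5 left.
Tenant V/second (13): +2 → 3 left.
3 remain; put them into Tenant U first at 10.
Total = 25×4 + 17×6 + 14×9 + 13×2 + 10×3 = 384.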